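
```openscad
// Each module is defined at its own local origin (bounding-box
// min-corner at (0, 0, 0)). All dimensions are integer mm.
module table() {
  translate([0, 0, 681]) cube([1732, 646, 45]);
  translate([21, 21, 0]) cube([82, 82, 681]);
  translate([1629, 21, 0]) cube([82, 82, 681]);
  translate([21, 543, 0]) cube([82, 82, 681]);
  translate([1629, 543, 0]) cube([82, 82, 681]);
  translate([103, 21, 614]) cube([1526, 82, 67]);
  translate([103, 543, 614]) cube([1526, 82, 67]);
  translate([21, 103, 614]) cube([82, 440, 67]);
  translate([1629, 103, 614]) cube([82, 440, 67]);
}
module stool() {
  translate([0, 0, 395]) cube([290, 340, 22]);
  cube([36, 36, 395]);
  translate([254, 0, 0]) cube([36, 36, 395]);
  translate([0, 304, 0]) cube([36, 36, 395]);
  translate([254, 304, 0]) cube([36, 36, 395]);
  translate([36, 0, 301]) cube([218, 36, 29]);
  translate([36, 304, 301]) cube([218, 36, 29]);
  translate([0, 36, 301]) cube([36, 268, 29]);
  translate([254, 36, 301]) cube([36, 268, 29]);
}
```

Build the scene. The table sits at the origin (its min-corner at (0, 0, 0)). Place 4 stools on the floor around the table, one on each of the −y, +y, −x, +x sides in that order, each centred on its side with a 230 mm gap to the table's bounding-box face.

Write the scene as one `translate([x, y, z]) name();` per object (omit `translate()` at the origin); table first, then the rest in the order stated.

table();
translate([721, -570, 0]) stool();
translate([721, 876, 0]) stool();
translate([-520, 153, 0]) stool();
translate([1962, 153, 0]) stool();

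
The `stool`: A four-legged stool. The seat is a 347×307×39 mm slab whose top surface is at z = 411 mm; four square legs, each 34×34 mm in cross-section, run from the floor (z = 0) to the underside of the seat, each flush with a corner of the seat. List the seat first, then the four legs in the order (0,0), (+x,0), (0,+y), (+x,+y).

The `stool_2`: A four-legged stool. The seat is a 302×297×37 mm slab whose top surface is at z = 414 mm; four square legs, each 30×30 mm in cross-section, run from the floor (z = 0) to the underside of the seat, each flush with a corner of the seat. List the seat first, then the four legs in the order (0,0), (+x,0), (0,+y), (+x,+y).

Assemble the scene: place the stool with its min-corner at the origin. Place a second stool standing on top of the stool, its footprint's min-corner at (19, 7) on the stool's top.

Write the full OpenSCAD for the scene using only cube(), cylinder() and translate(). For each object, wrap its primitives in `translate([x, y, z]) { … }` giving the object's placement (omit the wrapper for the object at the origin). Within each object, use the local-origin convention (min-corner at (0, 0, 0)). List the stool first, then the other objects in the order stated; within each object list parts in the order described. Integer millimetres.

translate([0, 0, 372]) cube([347, 307, 39]);
cube([34, 34, 372]);
translate([313, 0, 0]) cube([34, 34, 372]);
translate([0, 273, 0]) cube([34, 34, 372]);
translate([313, 273, 0]) cube([34, 34, 372]);
translate([19, 7, 411]) {
  translate([0, 0, 377]) cube([302, 297, 37]);
  cube([30, 30, 377]);
  translate([272, 0, 0]) cube([30, 30, 377]);
  translate([0, 267, 0]) cube([30, 30, 377]);
  translate([272, 267, 0]) cube([30, 30, 377]);
}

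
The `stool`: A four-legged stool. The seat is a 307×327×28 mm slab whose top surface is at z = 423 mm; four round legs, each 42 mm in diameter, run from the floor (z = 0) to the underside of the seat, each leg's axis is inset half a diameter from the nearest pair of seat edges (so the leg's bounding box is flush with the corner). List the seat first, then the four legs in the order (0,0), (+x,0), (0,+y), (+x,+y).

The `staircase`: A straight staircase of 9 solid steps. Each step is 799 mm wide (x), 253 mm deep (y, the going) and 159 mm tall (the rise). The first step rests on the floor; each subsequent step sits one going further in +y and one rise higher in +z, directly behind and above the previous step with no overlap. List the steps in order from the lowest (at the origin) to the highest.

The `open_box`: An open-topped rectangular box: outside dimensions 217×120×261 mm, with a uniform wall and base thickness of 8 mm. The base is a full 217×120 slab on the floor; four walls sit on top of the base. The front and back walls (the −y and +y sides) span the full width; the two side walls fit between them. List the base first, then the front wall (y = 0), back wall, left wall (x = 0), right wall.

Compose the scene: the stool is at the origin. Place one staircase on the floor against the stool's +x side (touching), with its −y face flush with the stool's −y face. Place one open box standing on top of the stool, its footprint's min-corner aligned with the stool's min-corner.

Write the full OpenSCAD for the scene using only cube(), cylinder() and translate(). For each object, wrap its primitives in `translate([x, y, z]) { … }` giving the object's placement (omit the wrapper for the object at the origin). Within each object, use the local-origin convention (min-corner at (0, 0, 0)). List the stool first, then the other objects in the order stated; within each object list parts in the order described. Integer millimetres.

translate([0, 0, 395]) cube([307, 327, 28]);
translate([21, 21, 0]) cylinder(h = 395, r = 21);
translate([286, 21, 0]) cylinder(h = 395, r = 21);
translate([21, 306, 0]) cylinder(h = 395, r = 21);
translate([286, 306, 0]) cylinder(h = 395, r = 21);
translate([307, 0, 0]) {
  cube([799, 253, 159]);
  translate([0, 253, 159]) cube([799, 253, 159]);
  translate([0, 506, 318]) cube([799, 253, 159]);
  translate([0, 759, 477]) cube([799, 253, 159]);
  translate([0, 1012, 636]) cube([799, 253, 159]);
  translate([0, 1265, 795]) cube([799, 253, 159]);
  translate([0, 1518, 954]) cube([799, 253, 159]);
  translate([0, 1771, 1113]) cube([799, 253, 159]);
  translate([0, 2024, 1272]) cube([799, 253, 159]);
}
translate([0, 0, 423]) {
  cube([217, 120, 8]);
  translate([0, 0, 8]) cube([217, 8, 253]);
  translate([0, 112, 8]) cube([217, 8, 253]);
  translate([0, 8, 8]) cube([8, 104, 253]);
  translate([209, 8, 8]) cube([8, 104, 253]);
}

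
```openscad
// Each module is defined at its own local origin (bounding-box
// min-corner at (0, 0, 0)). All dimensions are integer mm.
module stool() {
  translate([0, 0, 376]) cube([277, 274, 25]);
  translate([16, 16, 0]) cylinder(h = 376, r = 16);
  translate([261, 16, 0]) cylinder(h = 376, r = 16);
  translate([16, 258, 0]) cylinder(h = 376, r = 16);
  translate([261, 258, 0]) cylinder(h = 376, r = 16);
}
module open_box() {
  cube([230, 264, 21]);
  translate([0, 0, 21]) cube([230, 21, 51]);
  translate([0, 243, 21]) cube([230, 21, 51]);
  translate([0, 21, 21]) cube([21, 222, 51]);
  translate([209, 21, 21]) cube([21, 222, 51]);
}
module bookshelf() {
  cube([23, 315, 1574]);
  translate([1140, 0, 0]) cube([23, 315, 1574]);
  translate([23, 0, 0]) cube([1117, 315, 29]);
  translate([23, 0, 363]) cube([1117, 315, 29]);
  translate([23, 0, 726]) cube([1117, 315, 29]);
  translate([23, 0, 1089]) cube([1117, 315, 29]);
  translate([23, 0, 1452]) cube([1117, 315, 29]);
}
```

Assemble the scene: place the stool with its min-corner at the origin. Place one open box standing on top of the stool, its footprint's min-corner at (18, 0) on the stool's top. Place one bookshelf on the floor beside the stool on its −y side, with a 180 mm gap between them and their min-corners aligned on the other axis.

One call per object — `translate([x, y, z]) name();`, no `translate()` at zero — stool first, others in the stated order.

stool();
translate([18, 0, 401]) open_box();
translate([0, -495, 0]) bookshelf();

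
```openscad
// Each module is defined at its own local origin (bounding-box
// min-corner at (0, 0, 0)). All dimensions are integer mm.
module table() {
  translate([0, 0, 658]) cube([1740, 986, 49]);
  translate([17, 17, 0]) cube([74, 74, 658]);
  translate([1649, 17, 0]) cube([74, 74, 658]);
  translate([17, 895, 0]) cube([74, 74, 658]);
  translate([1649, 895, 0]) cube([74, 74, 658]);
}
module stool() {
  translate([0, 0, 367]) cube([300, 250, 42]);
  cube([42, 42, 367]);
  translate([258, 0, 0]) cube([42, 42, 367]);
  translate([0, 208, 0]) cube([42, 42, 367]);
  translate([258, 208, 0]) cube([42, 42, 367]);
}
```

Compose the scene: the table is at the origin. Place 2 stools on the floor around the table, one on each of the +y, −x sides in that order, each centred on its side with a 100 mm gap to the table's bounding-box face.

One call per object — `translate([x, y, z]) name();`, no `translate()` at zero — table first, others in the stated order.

table();
translate([720, 1086, 0]) stool();
translate([-400, 368, 0]) stool();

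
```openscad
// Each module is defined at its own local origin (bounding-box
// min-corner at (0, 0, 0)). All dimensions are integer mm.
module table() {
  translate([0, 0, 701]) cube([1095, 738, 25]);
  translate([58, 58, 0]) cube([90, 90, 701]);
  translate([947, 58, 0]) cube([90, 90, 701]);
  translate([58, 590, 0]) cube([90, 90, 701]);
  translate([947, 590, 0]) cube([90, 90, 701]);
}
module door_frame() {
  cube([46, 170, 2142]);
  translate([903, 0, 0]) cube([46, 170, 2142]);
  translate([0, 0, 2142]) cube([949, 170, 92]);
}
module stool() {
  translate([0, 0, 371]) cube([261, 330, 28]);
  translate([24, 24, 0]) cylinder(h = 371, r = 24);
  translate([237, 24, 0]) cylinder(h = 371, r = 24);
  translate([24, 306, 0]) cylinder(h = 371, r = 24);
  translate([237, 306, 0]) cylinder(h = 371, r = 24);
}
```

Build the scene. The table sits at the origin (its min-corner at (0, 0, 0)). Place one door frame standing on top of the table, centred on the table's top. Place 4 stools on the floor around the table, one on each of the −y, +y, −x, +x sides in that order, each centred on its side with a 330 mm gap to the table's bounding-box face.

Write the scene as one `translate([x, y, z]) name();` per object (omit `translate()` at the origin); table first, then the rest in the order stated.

table();
translate([73, 284, 726]) door_frame();
translate([417, -660, 0]) stool();
translate([417, 1068, 0]) stool();
translate([-591, 204, 0]) stool();
translate([1425, 204, 0]) stool();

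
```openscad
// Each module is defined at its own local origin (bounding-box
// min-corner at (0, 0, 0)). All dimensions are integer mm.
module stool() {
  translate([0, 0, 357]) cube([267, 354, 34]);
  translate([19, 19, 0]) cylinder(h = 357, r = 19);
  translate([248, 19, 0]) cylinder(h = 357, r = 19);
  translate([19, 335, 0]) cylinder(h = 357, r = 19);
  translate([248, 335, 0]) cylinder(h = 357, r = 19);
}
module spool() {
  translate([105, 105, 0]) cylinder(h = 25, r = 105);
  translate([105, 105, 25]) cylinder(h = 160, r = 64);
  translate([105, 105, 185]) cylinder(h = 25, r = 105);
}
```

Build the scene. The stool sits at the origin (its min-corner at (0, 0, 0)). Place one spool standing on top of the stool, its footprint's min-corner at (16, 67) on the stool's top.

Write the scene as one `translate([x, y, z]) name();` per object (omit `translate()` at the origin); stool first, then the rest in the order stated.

stool();
translate([16, 67, 391]) spool();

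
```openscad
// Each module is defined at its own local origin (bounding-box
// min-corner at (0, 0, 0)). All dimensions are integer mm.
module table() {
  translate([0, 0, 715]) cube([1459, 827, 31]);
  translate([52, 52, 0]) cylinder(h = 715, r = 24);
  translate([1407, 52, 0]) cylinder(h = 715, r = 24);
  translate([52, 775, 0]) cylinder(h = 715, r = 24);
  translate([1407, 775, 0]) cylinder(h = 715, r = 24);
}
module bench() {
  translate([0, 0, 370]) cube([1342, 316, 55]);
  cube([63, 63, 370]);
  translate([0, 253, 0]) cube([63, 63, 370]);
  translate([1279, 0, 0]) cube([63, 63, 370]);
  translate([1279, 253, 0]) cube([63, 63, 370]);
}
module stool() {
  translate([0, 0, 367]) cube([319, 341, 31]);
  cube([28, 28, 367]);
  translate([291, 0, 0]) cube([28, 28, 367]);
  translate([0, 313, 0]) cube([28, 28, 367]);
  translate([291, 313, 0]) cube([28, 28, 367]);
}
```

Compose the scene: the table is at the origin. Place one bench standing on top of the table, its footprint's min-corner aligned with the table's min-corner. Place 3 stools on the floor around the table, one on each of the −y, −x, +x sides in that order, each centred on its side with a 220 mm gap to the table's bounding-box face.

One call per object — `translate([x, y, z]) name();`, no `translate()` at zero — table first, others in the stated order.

table();
translate([0, 0, 746]) bench();
translate([570, -561, 0]) stool();
translate([-539, 243, 0]) stool();
translate([1679, 243, 0]) stool();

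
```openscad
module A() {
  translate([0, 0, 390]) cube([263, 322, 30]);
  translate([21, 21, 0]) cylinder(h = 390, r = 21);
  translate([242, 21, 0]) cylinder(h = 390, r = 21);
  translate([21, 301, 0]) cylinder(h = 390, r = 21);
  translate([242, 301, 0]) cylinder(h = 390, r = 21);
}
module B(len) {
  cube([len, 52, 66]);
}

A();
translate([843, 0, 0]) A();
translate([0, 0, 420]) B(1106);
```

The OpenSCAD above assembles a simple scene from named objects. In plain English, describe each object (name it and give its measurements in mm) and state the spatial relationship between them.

A is a four-legged stool. The seat is a 263×322×30 mm slab whose top surface is at z = 420 mm; four round legs, each 42 mm in diameter, run from the floor (z = 0) to the underside of the seat, each leg's axis is inset half a diameter from the nearest pair of seat edges (so the leg's bounding box is flush with the corner).

B is a rectangular beam 1106 mm long (x), 52 mm deep (y), 66 mm thick (z).

The beam spans the tops of two stools placed 580 mm apart, resting at z = 420 mm.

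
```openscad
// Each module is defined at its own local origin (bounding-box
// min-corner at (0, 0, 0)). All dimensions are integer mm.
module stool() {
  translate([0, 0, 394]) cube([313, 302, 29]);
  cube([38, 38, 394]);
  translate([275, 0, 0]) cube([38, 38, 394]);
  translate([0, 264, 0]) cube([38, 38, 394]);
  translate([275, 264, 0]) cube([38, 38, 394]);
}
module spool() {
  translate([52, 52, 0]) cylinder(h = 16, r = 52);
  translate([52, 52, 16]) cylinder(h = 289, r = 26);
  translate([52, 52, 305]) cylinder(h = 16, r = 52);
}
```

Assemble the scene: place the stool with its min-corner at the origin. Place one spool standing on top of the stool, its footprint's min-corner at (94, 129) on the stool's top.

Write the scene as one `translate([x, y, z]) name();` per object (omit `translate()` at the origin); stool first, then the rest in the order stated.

stool();
translate([94, 129, 423]) spool();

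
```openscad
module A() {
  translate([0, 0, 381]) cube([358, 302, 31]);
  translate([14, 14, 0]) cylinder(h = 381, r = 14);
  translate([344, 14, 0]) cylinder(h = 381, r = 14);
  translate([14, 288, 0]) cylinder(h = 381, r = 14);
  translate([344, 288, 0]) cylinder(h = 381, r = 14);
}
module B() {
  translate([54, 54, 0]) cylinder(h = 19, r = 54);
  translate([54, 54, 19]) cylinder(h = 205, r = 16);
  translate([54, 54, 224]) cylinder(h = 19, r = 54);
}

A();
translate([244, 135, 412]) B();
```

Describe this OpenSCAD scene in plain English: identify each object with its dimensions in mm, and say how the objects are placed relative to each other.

A is a simple wooden stool: a rectangular seat 358 mm (x) by 302 mm (y), 31 mm thick, top face at z = 412 mm, on four round legs, each 28 mm in diameter. The legs rest on z = 0, each leg's axis is inset half a diameter from the nearest pair of seat edges (so the leg's bounding box is flush with the corner).

B is a spool: two coaxial disc flanges of radius 54 mm and thickness 19 mm, joined by a core cylinder of radius 16 mm and height 205 mm. The lower flange rests on z = 0 and the three cylinders share a vertical axis.

The spool is on top of the stool.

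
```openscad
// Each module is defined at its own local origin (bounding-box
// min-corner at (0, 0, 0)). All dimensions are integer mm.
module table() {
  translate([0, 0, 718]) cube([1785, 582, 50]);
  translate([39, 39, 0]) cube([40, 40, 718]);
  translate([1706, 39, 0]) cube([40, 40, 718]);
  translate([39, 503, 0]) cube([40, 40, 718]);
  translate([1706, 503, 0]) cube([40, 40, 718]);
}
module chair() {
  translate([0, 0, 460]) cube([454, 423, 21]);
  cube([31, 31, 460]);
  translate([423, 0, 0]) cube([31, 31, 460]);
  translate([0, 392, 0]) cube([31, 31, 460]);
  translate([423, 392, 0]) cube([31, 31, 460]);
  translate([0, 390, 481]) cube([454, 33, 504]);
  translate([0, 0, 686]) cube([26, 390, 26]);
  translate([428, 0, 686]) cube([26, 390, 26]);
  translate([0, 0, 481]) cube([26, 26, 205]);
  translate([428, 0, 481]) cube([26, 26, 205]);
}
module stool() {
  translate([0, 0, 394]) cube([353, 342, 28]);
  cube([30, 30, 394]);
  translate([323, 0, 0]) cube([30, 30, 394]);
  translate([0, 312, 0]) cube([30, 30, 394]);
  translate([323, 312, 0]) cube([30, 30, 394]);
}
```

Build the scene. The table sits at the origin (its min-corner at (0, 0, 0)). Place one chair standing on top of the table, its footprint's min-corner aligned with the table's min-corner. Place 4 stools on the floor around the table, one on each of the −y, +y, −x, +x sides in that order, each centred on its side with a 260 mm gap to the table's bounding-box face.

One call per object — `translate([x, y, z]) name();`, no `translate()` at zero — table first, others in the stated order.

table();
translate([0, 0, 768]) chair();
translate([716, -602, 0]) stool();
translate([716, 842, 0]) stool();
translate([-613, 120, 0]) stool();
translate([2045, 120, 0]) stool();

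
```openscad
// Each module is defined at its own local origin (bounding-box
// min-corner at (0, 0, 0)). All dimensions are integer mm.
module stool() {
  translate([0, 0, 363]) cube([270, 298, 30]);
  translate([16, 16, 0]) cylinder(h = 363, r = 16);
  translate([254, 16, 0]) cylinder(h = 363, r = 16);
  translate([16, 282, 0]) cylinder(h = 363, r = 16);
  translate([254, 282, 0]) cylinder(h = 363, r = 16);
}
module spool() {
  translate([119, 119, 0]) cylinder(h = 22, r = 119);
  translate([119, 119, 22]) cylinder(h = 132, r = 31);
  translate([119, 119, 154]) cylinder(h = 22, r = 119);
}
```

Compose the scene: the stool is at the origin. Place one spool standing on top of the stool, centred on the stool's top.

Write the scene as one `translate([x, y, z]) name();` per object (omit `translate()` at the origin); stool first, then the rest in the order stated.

stool();
translate([16, 30, 393]) spool();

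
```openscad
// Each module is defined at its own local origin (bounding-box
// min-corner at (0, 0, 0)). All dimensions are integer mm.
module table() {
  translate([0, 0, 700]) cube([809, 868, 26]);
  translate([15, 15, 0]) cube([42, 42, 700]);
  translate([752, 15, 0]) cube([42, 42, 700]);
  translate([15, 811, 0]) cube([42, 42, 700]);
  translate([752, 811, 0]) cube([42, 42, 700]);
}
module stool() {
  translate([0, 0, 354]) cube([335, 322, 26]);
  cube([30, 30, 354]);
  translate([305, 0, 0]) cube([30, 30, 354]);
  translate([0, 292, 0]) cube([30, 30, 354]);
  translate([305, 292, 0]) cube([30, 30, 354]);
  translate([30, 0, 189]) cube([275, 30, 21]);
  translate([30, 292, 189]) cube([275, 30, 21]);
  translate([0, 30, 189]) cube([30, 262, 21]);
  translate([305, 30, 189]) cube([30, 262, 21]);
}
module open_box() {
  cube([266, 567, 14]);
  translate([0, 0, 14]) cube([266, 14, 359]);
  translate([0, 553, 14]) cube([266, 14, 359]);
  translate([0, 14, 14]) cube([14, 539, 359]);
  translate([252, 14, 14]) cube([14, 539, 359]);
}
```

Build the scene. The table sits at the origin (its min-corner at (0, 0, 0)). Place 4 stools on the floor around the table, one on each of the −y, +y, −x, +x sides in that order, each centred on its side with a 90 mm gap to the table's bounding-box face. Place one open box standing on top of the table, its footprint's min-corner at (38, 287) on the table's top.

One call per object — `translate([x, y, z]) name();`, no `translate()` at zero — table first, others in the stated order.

table();
translate([237, -412, 0]) stool();
translate([237, 958, 0]) stool();
translate([-425, 273, 0]) stool();
translate([899, 273, 0]) stool();
translate([38, 287, 726]) open_box();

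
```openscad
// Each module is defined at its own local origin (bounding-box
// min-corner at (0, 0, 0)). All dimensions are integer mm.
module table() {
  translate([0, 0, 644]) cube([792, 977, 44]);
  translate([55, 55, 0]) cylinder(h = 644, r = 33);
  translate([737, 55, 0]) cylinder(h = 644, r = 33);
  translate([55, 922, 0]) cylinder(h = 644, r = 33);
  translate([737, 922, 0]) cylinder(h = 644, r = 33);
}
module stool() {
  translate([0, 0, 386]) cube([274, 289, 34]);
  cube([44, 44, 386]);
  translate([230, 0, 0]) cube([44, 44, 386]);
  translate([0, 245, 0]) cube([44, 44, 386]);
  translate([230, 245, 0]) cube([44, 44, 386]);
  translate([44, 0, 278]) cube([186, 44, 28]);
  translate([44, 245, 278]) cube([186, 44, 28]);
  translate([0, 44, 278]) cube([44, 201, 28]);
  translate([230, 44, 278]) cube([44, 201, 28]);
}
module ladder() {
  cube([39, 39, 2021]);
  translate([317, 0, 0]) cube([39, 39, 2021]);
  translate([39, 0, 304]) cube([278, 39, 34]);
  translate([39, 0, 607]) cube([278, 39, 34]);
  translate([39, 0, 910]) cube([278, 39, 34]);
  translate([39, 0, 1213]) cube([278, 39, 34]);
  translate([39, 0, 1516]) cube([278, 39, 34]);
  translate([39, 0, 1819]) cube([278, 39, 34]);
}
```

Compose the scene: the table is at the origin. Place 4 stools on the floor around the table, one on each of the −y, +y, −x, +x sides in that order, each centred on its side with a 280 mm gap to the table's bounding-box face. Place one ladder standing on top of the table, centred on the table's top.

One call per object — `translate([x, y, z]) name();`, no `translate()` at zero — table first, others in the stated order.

table();
translate([259, -569, 0]) stool();
translate([259, 1257, 0]) stool();
translate([-554, 344, 0]) stool();
translate([1072, 344, 0]) stool();
translate([218, 469, 688]) ladder();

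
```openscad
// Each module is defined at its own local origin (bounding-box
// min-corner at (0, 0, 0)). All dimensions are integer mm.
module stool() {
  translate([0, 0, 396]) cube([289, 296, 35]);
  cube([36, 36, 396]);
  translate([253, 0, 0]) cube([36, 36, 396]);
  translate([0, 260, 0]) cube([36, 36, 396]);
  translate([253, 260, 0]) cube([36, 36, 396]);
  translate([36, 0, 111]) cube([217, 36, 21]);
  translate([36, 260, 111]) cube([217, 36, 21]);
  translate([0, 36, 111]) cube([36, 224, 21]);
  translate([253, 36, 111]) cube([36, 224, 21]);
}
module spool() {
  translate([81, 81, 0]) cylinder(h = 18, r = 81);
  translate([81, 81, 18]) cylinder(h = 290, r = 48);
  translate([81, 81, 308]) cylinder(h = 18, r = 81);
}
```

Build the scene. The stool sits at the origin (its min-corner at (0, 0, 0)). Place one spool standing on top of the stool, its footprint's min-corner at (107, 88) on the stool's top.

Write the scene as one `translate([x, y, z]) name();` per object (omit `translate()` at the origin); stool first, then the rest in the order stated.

stool();
translate([107, 88, 431]) spool();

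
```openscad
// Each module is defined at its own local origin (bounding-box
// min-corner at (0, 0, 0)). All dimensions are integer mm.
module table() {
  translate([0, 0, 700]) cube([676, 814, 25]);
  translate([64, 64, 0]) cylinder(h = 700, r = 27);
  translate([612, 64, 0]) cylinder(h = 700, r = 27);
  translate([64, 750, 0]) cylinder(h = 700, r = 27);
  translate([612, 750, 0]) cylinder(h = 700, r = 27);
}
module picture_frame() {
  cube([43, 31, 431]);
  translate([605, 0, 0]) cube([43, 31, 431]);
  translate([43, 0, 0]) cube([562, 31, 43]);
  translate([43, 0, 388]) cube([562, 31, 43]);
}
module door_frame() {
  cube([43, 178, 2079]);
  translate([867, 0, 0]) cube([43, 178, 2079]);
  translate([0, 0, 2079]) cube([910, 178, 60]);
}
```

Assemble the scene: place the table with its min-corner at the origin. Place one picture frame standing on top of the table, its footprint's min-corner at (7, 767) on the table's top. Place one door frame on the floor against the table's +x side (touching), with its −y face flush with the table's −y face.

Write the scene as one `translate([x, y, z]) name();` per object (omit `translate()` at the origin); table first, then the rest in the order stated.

table();
translate([7, 767, 725]) picture_frame();
translate([676, 0, 0]) door_frame();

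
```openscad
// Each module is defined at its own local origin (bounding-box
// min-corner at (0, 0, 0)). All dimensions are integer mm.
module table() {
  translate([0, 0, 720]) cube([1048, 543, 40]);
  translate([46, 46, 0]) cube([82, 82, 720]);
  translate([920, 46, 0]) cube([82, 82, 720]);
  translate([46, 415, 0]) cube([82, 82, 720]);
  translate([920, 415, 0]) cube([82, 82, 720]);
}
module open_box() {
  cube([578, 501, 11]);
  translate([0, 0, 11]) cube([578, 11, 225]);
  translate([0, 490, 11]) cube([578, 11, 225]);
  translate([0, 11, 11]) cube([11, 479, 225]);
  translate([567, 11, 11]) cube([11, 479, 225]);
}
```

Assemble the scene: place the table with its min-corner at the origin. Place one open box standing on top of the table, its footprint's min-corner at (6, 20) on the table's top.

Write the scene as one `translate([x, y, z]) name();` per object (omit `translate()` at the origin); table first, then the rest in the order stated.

table();
translate([6, 20, 760]) open_box();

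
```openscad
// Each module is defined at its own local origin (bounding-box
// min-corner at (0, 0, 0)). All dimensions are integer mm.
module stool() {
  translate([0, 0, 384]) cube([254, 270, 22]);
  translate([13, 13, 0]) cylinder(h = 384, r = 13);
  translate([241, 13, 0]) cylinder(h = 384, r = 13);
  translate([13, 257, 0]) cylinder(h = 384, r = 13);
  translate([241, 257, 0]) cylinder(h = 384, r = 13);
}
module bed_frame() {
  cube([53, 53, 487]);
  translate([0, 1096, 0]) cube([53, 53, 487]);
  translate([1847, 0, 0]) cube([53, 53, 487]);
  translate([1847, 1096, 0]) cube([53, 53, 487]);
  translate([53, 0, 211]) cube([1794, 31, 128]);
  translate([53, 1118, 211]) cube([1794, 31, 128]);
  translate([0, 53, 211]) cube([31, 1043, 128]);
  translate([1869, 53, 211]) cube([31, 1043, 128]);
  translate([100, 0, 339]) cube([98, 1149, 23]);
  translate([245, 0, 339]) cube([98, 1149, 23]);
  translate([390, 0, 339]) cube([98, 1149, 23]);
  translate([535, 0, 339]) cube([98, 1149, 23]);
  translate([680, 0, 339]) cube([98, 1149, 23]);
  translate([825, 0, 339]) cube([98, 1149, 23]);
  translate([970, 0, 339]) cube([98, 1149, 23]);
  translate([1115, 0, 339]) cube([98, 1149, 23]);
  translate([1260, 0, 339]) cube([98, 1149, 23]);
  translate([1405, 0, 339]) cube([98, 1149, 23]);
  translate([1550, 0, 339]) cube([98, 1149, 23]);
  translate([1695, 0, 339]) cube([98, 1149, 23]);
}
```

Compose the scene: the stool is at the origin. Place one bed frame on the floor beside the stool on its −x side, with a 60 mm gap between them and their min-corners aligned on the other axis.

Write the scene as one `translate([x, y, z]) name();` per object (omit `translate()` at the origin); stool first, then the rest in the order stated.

stool();
translate([-1960, 0, 0]) bed_frame();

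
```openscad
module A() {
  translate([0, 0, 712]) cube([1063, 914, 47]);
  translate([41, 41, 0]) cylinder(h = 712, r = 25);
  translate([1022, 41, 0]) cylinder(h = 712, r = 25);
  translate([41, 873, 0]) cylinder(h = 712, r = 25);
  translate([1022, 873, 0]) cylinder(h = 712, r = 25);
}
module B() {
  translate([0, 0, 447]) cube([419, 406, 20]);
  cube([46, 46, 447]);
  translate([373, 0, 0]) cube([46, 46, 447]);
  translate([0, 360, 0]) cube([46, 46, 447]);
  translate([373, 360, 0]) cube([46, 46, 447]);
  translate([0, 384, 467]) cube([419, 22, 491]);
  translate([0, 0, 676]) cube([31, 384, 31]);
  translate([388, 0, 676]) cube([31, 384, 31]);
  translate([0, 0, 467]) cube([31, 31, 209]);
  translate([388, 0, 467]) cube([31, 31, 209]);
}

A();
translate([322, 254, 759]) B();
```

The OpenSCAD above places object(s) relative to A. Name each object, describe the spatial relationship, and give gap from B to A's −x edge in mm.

A is a table. B is a chair. The chair is on top of the table, centred. The gap from the chair to the table's −x edge is 322 mm.

The chair's min-x is at 322; the table's min-x is 0; gap = 322 mm.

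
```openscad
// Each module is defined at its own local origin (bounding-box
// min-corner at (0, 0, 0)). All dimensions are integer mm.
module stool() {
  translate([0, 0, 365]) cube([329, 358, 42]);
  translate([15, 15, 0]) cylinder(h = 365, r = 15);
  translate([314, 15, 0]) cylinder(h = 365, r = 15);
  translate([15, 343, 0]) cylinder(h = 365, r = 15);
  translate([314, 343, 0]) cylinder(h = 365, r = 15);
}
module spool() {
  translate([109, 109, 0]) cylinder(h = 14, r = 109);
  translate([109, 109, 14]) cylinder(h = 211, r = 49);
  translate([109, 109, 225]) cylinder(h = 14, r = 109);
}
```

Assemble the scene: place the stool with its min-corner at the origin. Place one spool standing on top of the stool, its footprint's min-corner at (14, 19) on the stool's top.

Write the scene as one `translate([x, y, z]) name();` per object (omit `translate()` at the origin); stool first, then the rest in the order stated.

stool();
translate([14, 19, 407]) spool();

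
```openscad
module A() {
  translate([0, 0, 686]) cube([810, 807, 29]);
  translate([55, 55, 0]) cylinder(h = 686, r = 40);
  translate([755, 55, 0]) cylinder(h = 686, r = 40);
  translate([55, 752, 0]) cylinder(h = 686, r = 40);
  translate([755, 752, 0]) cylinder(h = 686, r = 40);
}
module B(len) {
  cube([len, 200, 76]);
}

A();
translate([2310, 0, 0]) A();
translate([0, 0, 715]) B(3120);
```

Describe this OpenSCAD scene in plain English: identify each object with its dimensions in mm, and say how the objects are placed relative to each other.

A is a rectangular dining table. The top is 810×807×29 mm with its upper surface at z = 715 mm. It stands on four round legs of 80 mm diameter, each leg's bounding box inset 15 mm from the nearest pair of top edges, running from the floor to the underside of the top.

B is a rectangular beam 3120 mm long (x), 200 mm deep (y), 76 mm thick (z).

The beam spans the tops of two tables placed 1500 mm apart, resting at z = 715 mm.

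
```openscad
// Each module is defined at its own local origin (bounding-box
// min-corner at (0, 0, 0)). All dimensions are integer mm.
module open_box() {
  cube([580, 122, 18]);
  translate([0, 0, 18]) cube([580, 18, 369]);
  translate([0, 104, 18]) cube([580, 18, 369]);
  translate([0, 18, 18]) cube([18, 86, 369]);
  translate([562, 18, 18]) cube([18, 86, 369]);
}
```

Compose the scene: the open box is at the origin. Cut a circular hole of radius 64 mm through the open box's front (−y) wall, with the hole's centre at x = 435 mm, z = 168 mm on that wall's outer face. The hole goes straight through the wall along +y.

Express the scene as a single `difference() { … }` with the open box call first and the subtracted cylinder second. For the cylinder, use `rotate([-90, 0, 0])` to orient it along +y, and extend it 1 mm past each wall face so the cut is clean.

difference() {
  open_box();
  translate([435, -1, 168]) rotate([-90, 0, 0]) cylinder(h = 20, r = 64);
}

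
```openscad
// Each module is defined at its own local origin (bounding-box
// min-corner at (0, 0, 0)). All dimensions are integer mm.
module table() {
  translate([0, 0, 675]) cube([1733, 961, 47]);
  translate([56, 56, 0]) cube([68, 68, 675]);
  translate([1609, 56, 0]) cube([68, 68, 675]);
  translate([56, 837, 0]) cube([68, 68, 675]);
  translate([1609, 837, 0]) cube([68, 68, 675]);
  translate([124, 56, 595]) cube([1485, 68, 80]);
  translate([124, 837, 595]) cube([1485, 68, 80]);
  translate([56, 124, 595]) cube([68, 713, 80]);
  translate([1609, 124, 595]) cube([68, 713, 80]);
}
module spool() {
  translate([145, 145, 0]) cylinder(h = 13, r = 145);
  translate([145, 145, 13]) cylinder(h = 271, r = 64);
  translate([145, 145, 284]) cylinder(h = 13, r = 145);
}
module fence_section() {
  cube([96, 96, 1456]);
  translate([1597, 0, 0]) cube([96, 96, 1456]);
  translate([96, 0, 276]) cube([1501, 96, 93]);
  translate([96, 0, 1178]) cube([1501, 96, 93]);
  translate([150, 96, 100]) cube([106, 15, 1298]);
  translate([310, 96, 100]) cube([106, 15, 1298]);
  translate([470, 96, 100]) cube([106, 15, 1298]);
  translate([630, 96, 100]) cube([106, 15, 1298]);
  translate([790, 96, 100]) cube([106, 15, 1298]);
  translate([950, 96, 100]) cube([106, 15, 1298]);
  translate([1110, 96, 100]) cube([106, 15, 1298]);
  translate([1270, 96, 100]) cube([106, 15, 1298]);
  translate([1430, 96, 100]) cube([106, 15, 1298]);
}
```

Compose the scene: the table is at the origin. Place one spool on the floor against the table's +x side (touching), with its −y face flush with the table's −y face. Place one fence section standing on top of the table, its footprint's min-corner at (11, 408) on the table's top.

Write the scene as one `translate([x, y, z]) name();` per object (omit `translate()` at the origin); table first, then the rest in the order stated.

table();
translate([1733, 0, 0]) spool();
translate([11, 408, 722]) fence_section();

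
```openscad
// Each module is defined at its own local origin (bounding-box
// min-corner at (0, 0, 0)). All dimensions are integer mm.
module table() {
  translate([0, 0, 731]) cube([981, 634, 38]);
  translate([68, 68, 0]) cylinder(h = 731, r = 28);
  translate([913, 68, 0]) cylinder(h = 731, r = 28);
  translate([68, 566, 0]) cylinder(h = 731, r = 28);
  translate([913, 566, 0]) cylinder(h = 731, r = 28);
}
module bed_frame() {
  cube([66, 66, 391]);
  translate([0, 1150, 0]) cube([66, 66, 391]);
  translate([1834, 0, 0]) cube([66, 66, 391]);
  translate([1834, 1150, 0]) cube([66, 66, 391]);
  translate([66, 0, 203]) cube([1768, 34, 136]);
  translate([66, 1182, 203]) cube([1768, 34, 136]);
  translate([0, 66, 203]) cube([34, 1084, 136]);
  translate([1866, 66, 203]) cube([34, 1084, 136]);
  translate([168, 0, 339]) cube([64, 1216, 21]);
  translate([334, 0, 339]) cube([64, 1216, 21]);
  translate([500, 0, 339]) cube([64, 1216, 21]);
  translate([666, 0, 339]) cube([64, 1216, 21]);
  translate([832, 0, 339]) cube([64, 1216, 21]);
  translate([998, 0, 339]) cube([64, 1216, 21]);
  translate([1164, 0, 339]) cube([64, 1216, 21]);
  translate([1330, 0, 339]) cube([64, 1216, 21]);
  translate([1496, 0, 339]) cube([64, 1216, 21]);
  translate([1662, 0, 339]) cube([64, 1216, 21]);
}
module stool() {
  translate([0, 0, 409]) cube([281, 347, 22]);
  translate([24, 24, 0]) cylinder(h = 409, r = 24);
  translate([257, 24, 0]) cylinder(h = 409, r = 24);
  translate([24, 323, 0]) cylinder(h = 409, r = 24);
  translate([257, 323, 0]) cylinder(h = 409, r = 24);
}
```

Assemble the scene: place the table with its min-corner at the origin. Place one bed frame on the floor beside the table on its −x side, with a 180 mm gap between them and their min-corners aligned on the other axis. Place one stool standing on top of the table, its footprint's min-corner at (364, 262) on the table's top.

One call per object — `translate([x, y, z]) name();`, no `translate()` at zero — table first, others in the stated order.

table();
translate([-2080, 0, 0]) bed_frame();
translate([364, 262, 769]) stool();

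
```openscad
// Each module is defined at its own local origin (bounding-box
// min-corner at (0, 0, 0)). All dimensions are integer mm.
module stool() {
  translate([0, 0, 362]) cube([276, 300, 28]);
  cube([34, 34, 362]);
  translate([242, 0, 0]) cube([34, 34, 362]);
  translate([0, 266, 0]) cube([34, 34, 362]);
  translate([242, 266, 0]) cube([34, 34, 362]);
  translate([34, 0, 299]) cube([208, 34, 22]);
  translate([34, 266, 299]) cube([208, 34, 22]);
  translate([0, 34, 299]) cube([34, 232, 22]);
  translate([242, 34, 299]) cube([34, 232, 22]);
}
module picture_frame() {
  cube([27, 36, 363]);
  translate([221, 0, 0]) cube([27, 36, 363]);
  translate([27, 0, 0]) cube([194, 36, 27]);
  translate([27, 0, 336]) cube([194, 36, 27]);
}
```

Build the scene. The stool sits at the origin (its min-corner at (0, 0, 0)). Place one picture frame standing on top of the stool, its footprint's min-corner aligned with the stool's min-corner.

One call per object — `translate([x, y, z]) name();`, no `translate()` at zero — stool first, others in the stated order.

stool();
translate([0, 0, 390]) picture_frame();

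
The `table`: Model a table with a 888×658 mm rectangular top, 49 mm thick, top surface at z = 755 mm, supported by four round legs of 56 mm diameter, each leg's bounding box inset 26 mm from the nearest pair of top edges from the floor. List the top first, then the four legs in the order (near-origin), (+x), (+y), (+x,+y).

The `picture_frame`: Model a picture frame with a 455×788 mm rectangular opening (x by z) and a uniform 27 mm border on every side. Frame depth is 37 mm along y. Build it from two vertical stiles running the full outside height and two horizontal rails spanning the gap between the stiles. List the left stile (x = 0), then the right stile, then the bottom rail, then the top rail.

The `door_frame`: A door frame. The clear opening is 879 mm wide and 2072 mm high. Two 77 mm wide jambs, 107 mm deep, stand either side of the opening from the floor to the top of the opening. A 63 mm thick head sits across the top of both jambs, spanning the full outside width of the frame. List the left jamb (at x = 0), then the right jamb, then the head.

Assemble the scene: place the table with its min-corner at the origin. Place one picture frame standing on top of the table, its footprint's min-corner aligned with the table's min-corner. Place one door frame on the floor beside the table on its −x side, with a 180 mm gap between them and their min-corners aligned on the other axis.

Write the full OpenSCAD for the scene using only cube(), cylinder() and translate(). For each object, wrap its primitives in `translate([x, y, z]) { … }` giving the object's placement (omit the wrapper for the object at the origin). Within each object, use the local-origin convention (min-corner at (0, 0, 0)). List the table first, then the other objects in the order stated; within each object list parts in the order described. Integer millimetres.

translate([0, 0, 706]) cube([888, 658, 49]);
translate([54, 54, 0]) cylinder(h = 706, r = 28);
translate([834, 54, 0]) cylinder(h = 706, r = 28);
translate([54, 604, 0]) cylinder(h = 706, r = 28);
translate([834, 604, 0]) cylinder(h = 706, r = 28);
translate([0, 0, 755]) {
  cube([27, 37, 842]);
  translate([482, 0, 0]) cube([27, 37, 842]);
  translate([27, 0, 0]) cube([455, 37, 27]);
  translate([27, 0, 815]) cube([455, 37, 27]);
}
translate([-1213, 0, 0]) {
  cube([77, 107, 2072]);
  translate([956, 0, 0]) cube([77, 107, 2072]);
  translate([0, 0, 2072]) cube([1033, 107, 63]);
}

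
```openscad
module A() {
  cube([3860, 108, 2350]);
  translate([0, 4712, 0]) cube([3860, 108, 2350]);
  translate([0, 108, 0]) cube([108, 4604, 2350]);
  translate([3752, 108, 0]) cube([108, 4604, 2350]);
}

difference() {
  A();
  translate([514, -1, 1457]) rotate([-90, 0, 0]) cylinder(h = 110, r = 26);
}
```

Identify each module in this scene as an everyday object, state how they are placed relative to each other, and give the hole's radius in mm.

The subtracted cylinder has r = 26 mm.

A is a house frame. The house frame has a circular hole through its front wall. The hole's radius is 26 mm.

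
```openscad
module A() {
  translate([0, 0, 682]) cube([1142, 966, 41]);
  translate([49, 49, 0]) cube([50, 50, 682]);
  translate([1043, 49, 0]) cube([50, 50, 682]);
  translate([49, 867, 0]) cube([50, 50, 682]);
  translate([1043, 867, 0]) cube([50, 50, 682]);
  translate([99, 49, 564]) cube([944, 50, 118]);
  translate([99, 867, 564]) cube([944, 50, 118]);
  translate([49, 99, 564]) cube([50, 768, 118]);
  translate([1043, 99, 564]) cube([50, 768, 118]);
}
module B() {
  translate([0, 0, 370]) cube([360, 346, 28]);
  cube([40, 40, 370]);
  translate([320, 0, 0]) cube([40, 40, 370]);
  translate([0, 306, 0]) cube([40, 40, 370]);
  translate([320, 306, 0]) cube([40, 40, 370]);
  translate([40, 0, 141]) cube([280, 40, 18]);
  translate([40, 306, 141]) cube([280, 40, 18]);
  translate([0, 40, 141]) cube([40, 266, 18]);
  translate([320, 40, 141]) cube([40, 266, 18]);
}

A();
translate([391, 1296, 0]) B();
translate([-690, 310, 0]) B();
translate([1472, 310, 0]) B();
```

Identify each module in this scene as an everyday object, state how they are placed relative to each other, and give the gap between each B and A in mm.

A is a table. B is a stool. Three stools sit around the table at the +y, −x, +x sides. The gap between each stool and the table is 330 mm.

Each stool's nearest face is 330 mm from the table's bounding box.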